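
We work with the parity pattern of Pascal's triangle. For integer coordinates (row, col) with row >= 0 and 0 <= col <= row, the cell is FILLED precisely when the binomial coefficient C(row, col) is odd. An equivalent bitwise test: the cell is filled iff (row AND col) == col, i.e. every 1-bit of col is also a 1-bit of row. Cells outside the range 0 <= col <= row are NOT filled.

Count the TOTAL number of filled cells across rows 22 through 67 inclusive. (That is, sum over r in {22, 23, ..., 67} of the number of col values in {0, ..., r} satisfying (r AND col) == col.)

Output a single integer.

r22=10110 pc3: +8 =8
r23=10111 pc4: +16 =24
r24=11000 pc2: +4 =28
r25=11001 pc3: +8 =36
r26=11010 pc3: +8 =44
r27=11011 pc4: +16 =60
r28=11100 pc3: +8 =68
r29=11101 pc4: +16 =84
r30=11110 pc4: +16 =100
r31=11111 pc5: +32 =132
r32=100000 pc1: +2 =134
r33=100001 pc2: +4 =138
r34=100010 pc2: +4 =142
r35=100011 pc3: +8 =150
r36=100100 pc2: +4 =154
r37=100101 pc3: +8 =162
r38=100110 pc3: +8 =170
r39=100111 pc4: +16 =186
r40=101000 pc2: +4 =190
r41=101001 pc3: +8 =198
r42=101010 pc3: +8 =206
r43=101011 pc4: +16 =222
r44=101100 pc3: +8 =230
r45=101101 pc4: +16 =246
r46=101110 pc4: +16 =262
r47=101111 pc5: +32 =294
r48=110000 pc2: +4 =298
r49=110001 pc3: +8 =306
r50=110010 pc3: +8 =314
r51=110011 pc4: +16 =330
r52=110100 pc3: +8 =338
r53=110101 pc4: +16 =354
r54=110110 pc4: +16 =370
r55=110111 pc5: +32 =402
r56=111000 pc3: +8 =410
r57=111001 pc4: +16 =426
r58=111010 pc4: +16 =442
r59=111011 pc5: +32 =474
r60=111100 pc4: +16 =490
r61=111101 pc5: +32 =522
r62=111110 pc5: +32 =554
r63=111111 pc6: +64 =618
r64=1000000 pc1: +2 =620
r65=1000001 pc2: +4 =624
r66=1000010 pc2: +4 =628
r67=1000011 pc3: +8 =636

Answer: 636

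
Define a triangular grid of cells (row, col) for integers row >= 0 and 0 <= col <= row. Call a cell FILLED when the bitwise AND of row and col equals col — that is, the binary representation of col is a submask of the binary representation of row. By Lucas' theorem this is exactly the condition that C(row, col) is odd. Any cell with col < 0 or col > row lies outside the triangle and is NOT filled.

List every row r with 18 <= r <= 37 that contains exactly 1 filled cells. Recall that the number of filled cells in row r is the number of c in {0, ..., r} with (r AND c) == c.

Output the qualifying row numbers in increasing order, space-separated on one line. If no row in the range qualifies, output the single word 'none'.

Row r has 2^popcount(r) filled cells, so we need popcount(r) = log2(1) = 0.
Scan r = 18..37 and keep those with exactly 0 one-bits:
r=18=10010 popcount=2 -> skip
r=19=10011 popcount=3 -> skip
r=20=10100 popcount=2 -> skip
r=21=10101 popcount=3 -> skip
r=22=10110 popcount=3 -> skip
r=23=10111 popcount=4 -> skip
r=24=11000 popcount=2 -> skip
r=25=11001 popcount=3 -> skip
r=26=11010 popcount=3 -> skip
r=27=11011 popcount=4 -> skip
r=28=11100 popcount=3 -> skip
r=29=11101 popcount=4 -> skip
r=30=11110 popcount=4 -> skip
r=31=11111 popcount=5 -> skip
r=32=100000 popcount=1 -> skip
r=33=100001 popcount=2 -> skip
r=34=100010 popcount=2 -> skip
r=35=100011 popcount=3 -> skip
r=36=100100 popcount=2 -> skip
r=37=100101 popcount=3 -> skip
Kept rows: none

Answer: none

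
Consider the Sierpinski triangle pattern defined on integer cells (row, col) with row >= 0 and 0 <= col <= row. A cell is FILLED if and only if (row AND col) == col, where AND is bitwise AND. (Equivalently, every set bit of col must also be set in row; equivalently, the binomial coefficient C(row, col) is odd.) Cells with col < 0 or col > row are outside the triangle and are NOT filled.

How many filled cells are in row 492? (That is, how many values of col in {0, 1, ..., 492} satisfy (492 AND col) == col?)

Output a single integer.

492 in binary = 111101100
popcount(492) = number of 1-bits in 111101100 = 6
A col c satisfies (492 AND c) == c iff every set bit of c is also set in 492; each of the 6 set bits of 492 can independently be on or off in c.
count = 2^6 = 64

Answer: 64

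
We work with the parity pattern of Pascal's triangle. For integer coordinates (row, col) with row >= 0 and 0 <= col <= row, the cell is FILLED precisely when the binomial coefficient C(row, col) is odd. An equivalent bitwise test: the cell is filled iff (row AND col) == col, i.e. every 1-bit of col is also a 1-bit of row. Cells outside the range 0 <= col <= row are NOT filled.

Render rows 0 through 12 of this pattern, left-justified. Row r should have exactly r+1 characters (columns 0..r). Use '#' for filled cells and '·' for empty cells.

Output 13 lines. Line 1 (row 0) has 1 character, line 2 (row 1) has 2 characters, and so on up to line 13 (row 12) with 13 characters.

Answer: #
##
#·#
####
#···#
##··##
#·#·#·#
########
#·······#
##······##
#·#·····#·#
####····####
#···#···#···#

Derivation:
r0=0: #
r1=1: ##
r2=10: #·#
r3=11: ####
r4=100: #···#
r5=101: ##··##
r6=110: #·#·#·#
r7=111: ########
r8=1000: #·······#
r9=1001: ##······##
r10=1010: #·#·····#·#
r11=1011: ####····####
r12=1100: #···#···#···#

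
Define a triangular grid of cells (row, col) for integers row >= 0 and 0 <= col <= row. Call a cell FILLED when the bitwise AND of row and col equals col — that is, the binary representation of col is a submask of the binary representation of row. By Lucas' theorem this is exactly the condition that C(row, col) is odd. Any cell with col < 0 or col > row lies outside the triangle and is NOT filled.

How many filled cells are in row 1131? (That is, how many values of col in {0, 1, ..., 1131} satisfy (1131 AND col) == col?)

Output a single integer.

Answer: 64

Derivation:
1131 in binary = 10001101011
popcount(1131) = number of 1-bits in 10001101011 = 6
A col c satisfies (1131 AND c) == c iff every set bit of c is also set in 1131; each of the 6 set bits of 1131 can independently be on or off in c.
count = 2^6 = 64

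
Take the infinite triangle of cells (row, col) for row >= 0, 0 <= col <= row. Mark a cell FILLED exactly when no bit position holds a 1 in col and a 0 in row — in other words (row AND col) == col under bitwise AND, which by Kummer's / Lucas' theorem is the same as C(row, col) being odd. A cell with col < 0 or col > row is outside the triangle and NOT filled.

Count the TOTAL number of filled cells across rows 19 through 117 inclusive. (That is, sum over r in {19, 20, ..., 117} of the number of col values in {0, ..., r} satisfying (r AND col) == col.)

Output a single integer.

Answer: 1568

Derivation:
r19=10011 pc3: +8 =8
r20=10100 pc2: +4 =12
r21=10101 pc3: +8 =20
r22=10110 pc3: +8 =28
r23=10111 pc4: +16 =44
r24=11000 pc2: +4 =48
r25=11001 pc3: +8 =56
r26=11010 pc3: +8 =64
r27=11011 pc4: +16 =80
r28=11100 pc3: +8 =88
r29=11101 pc4: +16 =104
r30=11110 pc4: +16 =120
r31=11111 pc5: +32 =152
r32=100000 pc1: +2 =154
r33=100001 pc2: +4 =158
r34=100010 pc2: +4 =162
r35=100011 pc3: +8 =170
r36=100100 pc2: +4 =174
r37=100101 pc3: +8 =182
r38=100110 pc3: +8 =190
r39=100111 pc4: +16 =206
r40=101000 pc2: +4 =210
r41=101001 pc3: +8 =218
r42=101010 pc3: +8 =226
r43=101011 pc4: +16 =242
r44=101100 pc3: +8 =250
r45=101101 pc4: +16 =266
r46=101110 pc4: +16 =282
r47=101111 pc5: +32 =314
r48=110000 pc2: +4 =318
r49=110001 pc3: +8 =326
r50=110010 pc3: +8 =334
r51=110011 pc4: +16 =350
r52=110100 pc3: +8 =358
r53=110101 pc4: +16 =374
r54=110110 pc4: +16 =390
r55=110111 pc5: +32 =422
r56=111000 pc3: +8 =430
r57=111001 pc4: +16 =446
r58=111010 pc4: +16 =462
r59=111011 pc5: +32 =494
r60=111100 pc4: +16 =510
r61=111101 pc5: +32 =542
r62=111110 pc5: +32 =574
r63=111111 pc6: +64 =638
r64=1000000 pc1: +2 =640
r65=1000001 pc2: +4 =644
r66=1000010 pc2: +4 =648
r67=1000011 pc3: +8 =656
r68=1000100 pc2: +4 =660
r69=1000101 pc3: +8 =668
r70=1000110 pc3: +8 =676
r71=1000111 pc4: +16 =692
r72=1001000 pc2: +4 =696
r73=1001001 pc3: +8 =704
r74=1001010 pc3: +8 =712
r75=1001011 pc4: +16 =728
r76=1001100 pc3: +8 =736
r77=1001101 pc4: +16 =752
r78=1001110 pc4: +16 =768
r79=1001111 pc5: +32 =800
r80=1010000 pc2: +4 =804
r81=1010001 pc3: +8 =812
r82=1010010 pc3: +8 =820
r83=1010011 pc4: +16 =836
r84=1010100 pc3: +8 =844
r85=1010101 pc4: +16 =860
r86=1010110 pc4: +16 =876
r87=1010111 pc5: +32 =908
r88=1011000 pc3: +8 =916
r89=1011001 pc4: +16 =932
r90=1011010 pc4: +16 =948
r91=1011011 pc5: +32 =980
r92=1011100 pc4: +16 =996
r93=1011101 pc5: +32 =1028
r94=1011110 pc5: +32 =1060
r95=1011111 pc6: +64 =1124
r96=1100000 pc2: +4 =1128
r97=1100001 pc3: +8 =1136
r98=1100010 pc3: +8 =1144
r99=1100011 pc4: +16 =1160
r100=1100100 pc3: +8 =1168
r101=1100101 pc4: +16 =1184
r102=1100110 pc4: +16 =1200
r103=1100111 pc5: +32 =1232
r104=1101000 pc3: +8 =1240
r105=1101001 pc4: +16 =1256
r106=1101010 pc4: +16 =1272
r107=1101011 pc5: +32 =1304
r108=1101100 pc4: +16 =1320
r109=1101101 pc5: +32 =1352
r110=1101110 pc5: +32 =1384
r111=1101111 pc6: +64 =1448
r112=1110000 pc3: +8 =1456
r113=1110001 pc4: +16 =1472
r114=1110010 pc4: +16 =1488
r115=1110011 pc5: +32 =1520
r116=1110100 pc4: +16 =1536
r117=1110101 pc5: +32 =1568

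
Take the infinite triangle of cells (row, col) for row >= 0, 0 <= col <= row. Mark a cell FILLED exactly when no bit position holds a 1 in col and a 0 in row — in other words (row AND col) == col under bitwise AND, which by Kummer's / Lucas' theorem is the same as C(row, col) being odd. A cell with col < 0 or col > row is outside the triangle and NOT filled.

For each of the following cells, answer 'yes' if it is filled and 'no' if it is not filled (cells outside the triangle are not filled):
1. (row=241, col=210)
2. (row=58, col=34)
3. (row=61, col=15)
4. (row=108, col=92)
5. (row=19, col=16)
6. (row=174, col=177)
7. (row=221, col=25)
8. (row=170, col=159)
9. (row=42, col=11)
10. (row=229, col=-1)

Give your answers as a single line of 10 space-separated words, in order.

(241,210): row=0b11110001, col=0b11010010, row AND col = 0b11010000 = 208; 208 != 210 -> empty
(58,34): row=0b111010, col=0b100010, row AND col = 0b100010 = 34; 34 == 34 -> filled
(61,15): row=0b111101, col=0b1111, row AND col = 0b1101 = 13; 13 != 15 -> empty
(108,92): row=0b1101100, col=0b1011100, row AND col = 0b1001100 = 76; 76 != 92 -> empty
(19,16): row=0b10011, col=0b10000, row AND col = 0b10000 = 16; 16 == 16 -> filled
(174,177): col outside [0, 174] -> not filled
(221,25): row=0b11011101, col=0b11001, row AND col = 0b11001 = 25; 25 == 25 -> filled
(170,159): row=0b10101010, col=0b10011111, row AND col = 0b10001010 = 138; 138 != 159 -> empty
(42,11): row=0b101010, col=0b1011, row AND col = 0b1010 = 10; 10 != 11 -> empty
(229,-1): col outside [0, 229] -> not filled

Answer: no yes no no yes no yes no no no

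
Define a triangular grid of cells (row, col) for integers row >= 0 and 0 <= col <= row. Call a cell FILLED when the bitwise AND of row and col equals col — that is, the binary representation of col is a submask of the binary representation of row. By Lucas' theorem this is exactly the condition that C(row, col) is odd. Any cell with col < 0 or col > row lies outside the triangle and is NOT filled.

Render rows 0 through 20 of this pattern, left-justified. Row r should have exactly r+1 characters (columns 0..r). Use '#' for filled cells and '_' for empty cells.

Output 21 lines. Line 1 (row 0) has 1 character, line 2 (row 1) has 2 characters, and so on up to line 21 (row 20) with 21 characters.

Answer: #
##
#_#
####
#___#
##__##
#_#_#_#
########
#_______#
##______##
#_#_____#_#
####____####
#___#___#___#
##__##__##__##
#_#_#_#_#_#_#_#
################
#_______________#
##______________##
#_#_____________#_#
####____________####
#___#___________#___#

Derivation:
r0=0: #
r1=1: ##
r2=10: #_#
r3=11: ####
r4=100: #___#
r5=101: ##__##
r6=110: #_#_#_#
r7=111: ########
r8=1000: #_______#
r9=1001: ##______##
r10=1010: #_#_____#_#
r11=1011: ####____####
r12=1100: #___#___#___#
r13=1101: ##__##__##__##
r14=1110: #_#_#_#_#_#_#_#
r15=1111: ################
r16=10000: #_______________#
r17=10001: ##______________##
r18=10010: #_#_____________#_#
r19=10011: ####____________####
r20=10100: #___#___________#___#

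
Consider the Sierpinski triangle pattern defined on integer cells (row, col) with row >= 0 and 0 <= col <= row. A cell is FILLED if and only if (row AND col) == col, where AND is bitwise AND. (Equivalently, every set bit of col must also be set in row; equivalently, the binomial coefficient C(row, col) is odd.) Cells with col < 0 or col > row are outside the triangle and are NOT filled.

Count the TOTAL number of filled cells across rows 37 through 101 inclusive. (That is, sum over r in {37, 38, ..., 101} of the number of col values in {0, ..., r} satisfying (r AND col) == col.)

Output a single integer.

r37=100101 pc3: +8 =8
r38=100110 pc3: +8 =16
r39=100111 pc4: +16 =32
r40=101000 pc2: +4 =36
r41=101001 pc3: +8 =44
r42=101010 pc3: +8 =52
r43=101011 pc4: +16 =68
r44=101100 pc3: +8 =76
r45=101101 pc4: +16 =92
r46=101110 pc4: +16 =108
r47=101111 pc5: +32 =140
r48=110000 pc2: +4 =144
r49=110001 pc3: +8 =152
r50=110010 pc3: +8 =160
r51=110011 pc4: +16 =176
r52=110100 pc3: +8 =184
r53=110101 pc4: +16 =200
r54=110110 pc4: +16 =216
r55=110111 pc5: +32 =248
r56=111000 pc3: +8 =256
r57=111001 pc4: +16 =272
r58=111010 pc4: +16 =288
r59=111011 pc5: +32 =320
r60=111100 pc4: +16 =336
r61=111101 pc5: +32 =368
r62=111110 pc5: +32 =400
r63=111111 pc6: +64 =464
r64=1000000 pc1: +2 =466
r65=1000001 pc2: +4 =470
r66=1000010 pc2: +4 =474
r67=1000011 pc3: +8 =482
r68=1000100 pc2: +4 =486
r69=1000101 pc3: +8 =494
r70=1000110 pc3: +8 =502
r71=1000111 pc4: +16 =518
r72=1001000 pc2: +4 =522
r73=1001001 pc3: +8 =530
r74=1001010 pc3: +8 =538
r75=1001011 pc4: +16 =554
r76=1001100 pc3: +8 =562
r77=1001101 pc4: +16 =578
r78=1001110 pc4: +16 =594
r79=1001111 pc5: +32 =626
r80=1010000 pc2: +4 =630
r81=1010001 pc3: +8 =638
r82=1010010 pc3: +8 =646
r83=1010011 pc4: +16 =662
r84=1010100 pc3: +8 =670
r85=1010101 pc4: +16 =686
r86=1010110 pc4: +16 =702
r87=1010111 pc5: +32 =734
r88=1011000 pc3: +8 =742
r89=1011001 pc4: +16 =758
r90=1011010 pc4: +16 =774
r91=1011011 pc5: +32 =806
r92=1011100 pc4: +16 =822
r93=1011101 pc5: +32 =854
r94=1011110 pc5: +32 =886
r95=1011111 pc6: +64 =950
r96=1100000 pc2: +4 =954
r97=1100001 pc3: +8 =962
r98=1100010 pc3: +8 =970
r99=1100011 pc4: +16 =986
r100=1100100 pc3: +8 =994
r101=1100101 pc4: +16 =1010

Answer: 1010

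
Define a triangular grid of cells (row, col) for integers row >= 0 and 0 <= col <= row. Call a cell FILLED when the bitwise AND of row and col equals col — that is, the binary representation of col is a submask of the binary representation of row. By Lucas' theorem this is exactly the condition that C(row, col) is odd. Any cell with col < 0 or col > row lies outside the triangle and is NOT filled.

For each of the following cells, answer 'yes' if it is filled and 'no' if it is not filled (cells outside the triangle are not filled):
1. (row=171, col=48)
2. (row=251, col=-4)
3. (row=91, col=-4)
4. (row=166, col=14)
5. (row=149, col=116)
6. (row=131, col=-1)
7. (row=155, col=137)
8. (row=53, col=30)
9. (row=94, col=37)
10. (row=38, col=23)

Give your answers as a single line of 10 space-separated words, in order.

(171,48): row=0b10101011, col=0b110000, row AND col = 0b100000 = 32; 32 != 48 -> empty
(251,-4): col outside [0, 251] -> not filled
(91,-4): col outside [0, 91] -> not filled
(166,14): row=0b10100110, col=0b1110, row AND col = 0b110 = 6; 6 != 14 -> empty
(149,116): row=0b10010101, col=0b1110100, row AND col = 0b10100 = 20; 20 != 116 -> empty
(131,-1): col outside [0, 131] -> not filled
(155,137): row=0b10011011, col=0b10001001, row AND col = 0b10001001 = 137; 137 == 137 -> filled
(53,30): row=0b110101, col=0b11110, row AND col = 0b10100 = 20; 20 != 30 -> empty
(94,37): row=0b1011110, col=0b100101, row AND col = 0b100 = 4; 4 != 37 -> empty
(38,23): row=0b100110, col=0b10111, row AND col = 0b110 = 6; 6 != 23 -> empty

Answer: no no no no no no yes no no no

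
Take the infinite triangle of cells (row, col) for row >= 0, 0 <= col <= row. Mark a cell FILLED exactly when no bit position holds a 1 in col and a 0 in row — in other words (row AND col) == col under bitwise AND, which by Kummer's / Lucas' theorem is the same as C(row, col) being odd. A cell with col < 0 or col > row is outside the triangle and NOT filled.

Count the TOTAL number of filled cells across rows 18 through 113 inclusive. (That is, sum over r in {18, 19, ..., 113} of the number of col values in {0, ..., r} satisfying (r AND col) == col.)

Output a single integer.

r18=10010 pc2: +4 =4
r19=10011 pc3: +8 =12
r20=10100 pc2: +4 =16
r21=10101 pc3: +8 =24
r22=10110 pc3: +8 =32
r23=10111 pc4: +16 =48
r24=11000 pc2: +4 =52
r25=11001 pc3: +8 =60
r26=11010 pc3: +8 =68
r27=11011 pc4: +16 =84
r28=11100 pc3: +8 =92
r29=11101 pc4: +16 =108
r30=11110 pc4: +16 =124
r31=11111 pc5: +32 =156
r32=100000 pc1: +2 =158
r33=100001 pc2: +4 =162
r34=100010 pc2: +4 =166
r35=100011 pc3: +8 =174
r36=100100 pc2: +4 =178
r37=100101 pc3: +8 =186
r38=100110 pc3: +8 =194
r39=100111 pc4: +16 =210
r40=101000 pc2: +4 =214
r41=101001 pc3: +8 =222
r42=101010 pc3: +8 =230
r43=101011 pc4: +16 =246
r44=101100 pc3: +8 =254
r45=101101 pc4: +16 =270
r46=101110 pc4: +16 =286
r47=101111 pc5: +32 =318
r48=110000 pc2: +4 =322
r49=110001 pc3: +8 =330
r50=110010 pc3: +8 =338
r51=110011 pc4: +16 =354
r52=110100 pc3: +8 =362
r53=110101 pc4: +16 =378
r54=110110 pc4: +16 =394
r55=110111 pc5: +32 =426
r56=111000 pc3: +8 =434
r57=111001 pc4: +16 =450
r58=111010 pc4: +16 =466
r59=111011 pc5: +32 =498
r60=111100 pc4: +16 =514
r61=111101 pc5: +32 =546
r62=111110 pc5: +32 =578
r63=111111 pc6: +64 =642
r64=1000000 pc1: +2 =644
r65=1000001 pc2: +4 =648
r66=1000010 pc2: +4 =652
r67=1000011 pc3: +8 =660
r68=1000100 pc2: +4 =664
r69=1000101 pc3: +8 =672
r70=1000110 pc3: +8 =680
r71=1000111 pc4: +16 =696
r72=1001000 pc2: +4 =700
r73=1001001 pc3: +8 =708
r74=1001010 pc3: +8 =716
r75=1001011 pc4: +16 =732
r76=1001100 pc3: +8 =740
r77=1001101 pc4: +16 =756
r78=1001110 pc4: +16 =772
r79=1001111 pc5: +32 =804
r80=1010000 pc2: +4 =808
r81=1010001 pc3: +8 =816
r82=1010010 pc3: +8 =824
r83=1010011 pc4: +16 =840
r84=1010100 pc3: +8 =848
r85=1010101 pc4: +16 =864
r86=1010110 pc4: +16 =880
r87=1010111 pc5: +32 =912
r88=1011000 pc3: +8 =920
r89=1011001 pc4: +16 =936
r90=1011010 pc4: +16 =952
r91=1011011 pc5: +32 =984
r92=1011100 pc4: +16 =1000
r93=1011101 pc5: +32 =1032
r94=1011110 pc5: +32 =1064
r95=1011111 pc6: +64 =1128
r96=1100000 pc2: +4 =1132
r97=1100001 pc3: +8 =1140
r98=1100010 pc3: +8 =1148
r99=1100011 pc4: +16 =1164
r100=1100100 pc3: +8 =1172
r101=1100101 pc4: +16 =1188
r102=1100110 pc4: +16 =1204
r103=1100111 pc5: +32 =1236
r104=1101000 pc3: +8 =1244
r105=1101001 pc4: +16 =1260
r106=1101010 pc4: +16 =1276
r107=1101011 pc5: +32 =1308
r108=1101100 pc4: +16 =1324
r109=1101101 pc5: +32 =1356
r110=1101110 pc5: +32 =1388
r111=1101111 pc6: +64 =1452
r112=1110000 pc3: +8 =1460
r113=1110001 pc4: +16 =1476

Answer: 1476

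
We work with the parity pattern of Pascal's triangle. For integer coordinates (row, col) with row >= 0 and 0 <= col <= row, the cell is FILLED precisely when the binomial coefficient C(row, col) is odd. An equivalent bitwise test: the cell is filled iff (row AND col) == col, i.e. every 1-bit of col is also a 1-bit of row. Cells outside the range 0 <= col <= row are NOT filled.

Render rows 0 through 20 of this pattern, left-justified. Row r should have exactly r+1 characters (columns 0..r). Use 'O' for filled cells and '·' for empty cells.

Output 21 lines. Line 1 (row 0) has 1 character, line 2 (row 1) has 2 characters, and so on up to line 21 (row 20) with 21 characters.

r0=0: O
r1=1: OO
r2=10: O·O
r3=11: OOOO
r4=100: O···O
r5=101: OO··OO
r6=110: O·O·O·O
r7=111: OOOOOOOO
r8=1000: O·······O
r9=1001: OO······OO
r10=1010: O·O·····O·O
r11=1011: OOOO····OOOO
r12=1100: O···O···O···O
r13=1101: OO··OO··OO··OO
r14=1110: O·O·O·O·O·O·O·O
r15=1111: OOOOOOOOOOOOOOOO
r16=10000: O···············O
r17=10001: OO··············OO
r18=10010: O·O·············O·O
r19=10011: OOOO············OOOO
r20=10100: O···O···········O···O

Answer: O
OO
O·O
OOOO
O···O
OO··OO
O·O·O·O
OOOOOOOO
O·······O
OO······OO
O·O·····O·O
OOOO····OOOO
O···O···O···O
OO··OO··OO··OO
O·O·O·O·O·O·O·O
OOOOOOOOOOOOOOOO
O···············O
OO··············OO
O·O·············O·O
OOOO············OOOO
O···O···········O···O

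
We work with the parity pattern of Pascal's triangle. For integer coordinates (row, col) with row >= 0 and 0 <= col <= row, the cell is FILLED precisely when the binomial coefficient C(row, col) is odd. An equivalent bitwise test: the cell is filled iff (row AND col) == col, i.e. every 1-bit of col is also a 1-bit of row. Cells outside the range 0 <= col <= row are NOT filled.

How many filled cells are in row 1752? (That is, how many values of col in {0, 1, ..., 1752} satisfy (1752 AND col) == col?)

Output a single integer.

Answer: 64

Derivation:
1752 in binary = 11011011000
popcount(1752) = number of 1-bits in 11011011000 = 6
A col c satisfies (1752 AND c) == c iff every set bit of c is also set in 1752; each of the 6 set bits of 1752 can independently be on or off in c.
count = 2^6 = 64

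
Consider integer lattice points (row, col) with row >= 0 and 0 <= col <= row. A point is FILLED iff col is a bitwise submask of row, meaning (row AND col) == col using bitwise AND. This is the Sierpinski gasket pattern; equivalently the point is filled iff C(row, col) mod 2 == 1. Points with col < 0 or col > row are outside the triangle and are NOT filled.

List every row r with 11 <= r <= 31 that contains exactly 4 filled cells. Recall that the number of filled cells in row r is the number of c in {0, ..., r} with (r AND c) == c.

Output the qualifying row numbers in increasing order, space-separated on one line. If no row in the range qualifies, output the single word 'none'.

Row r has 2^popcount(r) filled cells, so we need popcount(r) = log2(4) = 2.
Scan r = 11..31 and keep those with exactly 2 one-bits:
r=11=1011 popcount=3 -> skip
r=12=1100 popcount=2 -> KEEP
r=13=1101 popcount=3 -> skip
r=14=1110 popcount=3 -> skip
r=15=1111 popcount=4 -> skip
r=16=10000 popcount=1 -> skip
r=17=10001 popcount=2 -> KEEP
r=18=10010 popcount=2 -> KEEP
r=19=10011 popcount=3 -> skip
r=20=10100 popcount=2 -> KEEP
r=21=10101 popcount=3 -> skip
r=22=10110 popcount=3 -> skip
r=23=10111 popcount=4 -> skip
r=24=11000 popcount=2 -> KEEP
r=25=11001 popcount=3 -> skip
r=26=11010 popcount=3 -> skip
r=27=11011 popcount=4 -> skip
r=28=11100 popcount=3 -> skip
r=29=11101 popcount=4 -> skip
r=30=11110 popcount=4 -> skip
r=31=11111 popcount=5 -> skip
Kept rows: 12 17 18 20 24

Answer: 12 17 18 20 24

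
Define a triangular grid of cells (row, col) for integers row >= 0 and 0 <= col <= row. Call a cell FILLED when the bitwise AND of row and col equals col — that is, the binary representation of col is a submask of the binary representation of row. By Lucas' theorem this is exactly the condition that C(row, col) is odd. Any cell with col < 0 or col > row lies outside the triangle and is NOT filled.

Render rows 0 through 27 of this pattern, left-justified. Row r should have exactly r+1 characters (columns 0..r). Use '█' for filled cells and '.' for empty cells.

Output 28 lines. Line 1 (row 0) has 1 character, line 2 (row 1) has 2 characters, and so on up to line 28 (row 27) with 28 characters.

Answer: █
██
█.█
████
█...█
██..██
█.█.█.█
████████
█.......█
██......██
█.█.....█.█
████....████
█...█...█...█
██..██..██..██
█.█.█.█.█.█.█.█
████████████████
█...............█
██..............██
█.█.............█.█
████............████
█...█...........█...█
██..██..........██..██
█.█.█.█.........█.█.█.█
████████........████████
█.......█.......█.......█
██......██......██......██
█.█.....█.█.....█.█.....█.█
████....████....████....████

Derivation:
r0=0: █
r1=1: ██
r2=10: █.█
r3=11: ████
r4=100: █...█
r5=101: ██..██
r6=110: █.█.█.█
r7=111: ████████
r8=1000: █.......█
r9=1001: ██......██
r10=1010: █.█.....█.█
r11=1011: ████....████
r12=1100: █...█...█...█
r13=1101: ██..██..██..██
r14=1110: █.█.█.█.█.█.█.█
r15=1111: ████████████████
r16=10000: █...............█
r17=10001: ██..............██
r18=10010: █.█.............█.█
r19=10011: ████............████
r20=10100: █...█...........█...█
r21=10101: ██..██..........██..██
r22=10110: █.█.█.█.........█.█.█.█
r23=10111: ████████........████████
r24=11000: █.......█.......█.......█
r25=11001: ██......██......██......██
r26=11010: █.█.....█.█.....█.█.....█.█
r27=11011: ████....████....████....████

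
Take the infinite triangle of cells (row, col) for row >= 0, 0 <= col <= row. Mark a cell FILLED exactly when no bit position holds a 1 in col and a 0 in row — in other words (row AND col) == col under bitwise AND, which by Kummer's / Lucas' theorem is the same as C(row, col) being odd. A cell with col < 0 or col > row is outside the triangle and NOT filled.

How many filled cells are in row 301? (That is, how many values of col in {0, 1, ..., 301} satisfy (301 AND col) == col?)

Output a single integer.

Answer: 32

Derivation:
301 in binary = 100101101
popcount(301) = number of 1-bits in 100101101 = 5
A col c satisfies (301 AND c) == c iff every set bit of c is also set in 301; each of the 5 set bits of 301 can independently be on or off in c.
count = 2^5 = 32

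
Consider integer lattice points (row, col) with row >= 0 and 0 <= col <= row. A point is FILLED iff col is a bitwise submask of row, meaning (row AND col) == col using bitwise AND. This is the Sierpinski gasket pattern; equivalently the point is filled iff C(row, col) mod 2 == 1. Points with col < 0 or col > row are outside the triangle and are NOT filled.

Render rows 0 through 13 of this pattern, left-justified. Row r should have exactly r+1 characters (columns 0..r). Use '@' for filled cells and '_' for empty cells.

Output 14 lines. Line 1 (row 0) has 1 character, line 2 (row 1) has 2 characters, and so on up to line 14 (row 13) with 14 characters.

r0=0: @
r1=1: @@
r2=10: @_@
r3=11: @@@@
r4=100: @___@
r5=101: @@__@@
r6=110: @_@_@_@
r7=111: @@@@@@@@
r8=1000: @_______@
r9=1001: @@______@@
r10=1010: @_@_____@_@
r11=1011: @@@@____@@@@
r12=1100: @___@___@___@
r13=1101: @@__@@__@@__@@

Answer: @
@@
@_@
@@@@
@___@
@@__@@
@_@_@_@
@@@@@@@@
@_______@
@@______@@
@_@_____@_@
@@@@____@@@@
@___@___@___@
@@__@@__@@__@@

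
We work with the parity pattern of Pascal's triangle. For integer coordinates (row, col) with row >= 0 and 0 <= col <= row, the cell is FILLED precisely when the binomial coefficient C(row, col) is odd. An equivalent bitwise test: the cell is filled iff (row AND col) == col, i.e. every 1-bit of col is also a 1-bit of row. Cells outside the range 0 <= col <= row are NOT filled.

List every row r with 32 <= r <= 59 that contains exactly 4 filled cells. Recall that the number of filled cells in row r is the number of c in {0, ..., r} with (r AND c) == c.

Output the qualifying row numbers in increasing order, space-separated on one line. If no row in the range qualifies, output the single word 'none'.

Row r has 2^popcount(r) filled cells, so we need popcount(r) = log2(4) = 2.
Scan r = 32..59 and keep those with exactly 2 one-bits:
r=32=100000 popcount=1 -> skip
r=33=100001 popcount=2 -> KEEP
r=34=100010 popcount=2 -> KEEP
r=35=100011 popcount=3 -> skip
r=36=100100 popcount=2 -> KEEP
r=37=100101 popcount=3 -> skip
r=38=100110 popcount=3 -> skip
r=39=100111 popcount=4 -> skip
r=40=101000 popcount=2 -> KEEP
r=41=101001 popcount=3 -> skip
r=42=101010 popcount=3 -> skip
r=43=101011 popcount=4 -> skip
r=44=101100 popcount=3 -> skip
r=45=101101 popcount=4 -> skip
r=46=101110 popcount=4 -> skip
r=47=101111 popcount=5 -> skip
r=48=110000 popcount=2 -> KEEP
r=49=110001 popcount=3 -> skip
r=50=110010 popcount=3 -> skip
r=51=110011 popcount=4 -> skip
r=52=110100 popcount=3 -> skip
r=53=110101 popcount=4 -> skip
r=54=110110 popcount=4 -> skip
r=55=110111 popcount=5 -> skip
r=56=111000 popcount=3 -> skip
r=57=111001 popcount=4 -> skip
r=58=111010 popcount=4 -> skip
r=59=111011 popcount=5 -> skip
Kept rows: 33 34 36 40 48

Answer: 33 34 36 40 48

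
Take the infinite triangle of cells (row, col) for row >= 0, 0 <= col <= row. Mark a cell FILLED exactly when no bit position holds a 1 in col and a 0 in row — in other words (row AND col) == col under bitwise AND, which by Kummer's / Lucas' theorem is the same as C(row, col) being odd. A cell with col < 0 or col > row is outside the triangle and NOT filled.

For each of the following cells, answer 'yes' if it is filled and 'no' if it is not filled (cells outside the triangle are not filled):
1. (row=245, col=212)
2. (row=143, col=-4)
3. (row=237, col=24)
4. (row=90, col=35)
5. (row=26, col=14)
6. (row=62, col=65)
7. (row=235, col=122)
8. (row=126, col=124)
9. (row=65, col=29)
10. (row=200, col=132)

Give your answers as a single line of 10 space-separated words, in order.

Answer: yes no no no no no no yes no no

Derivation:
(245,212): row=0b11110101, col=0b11010100, row AND col = 0b11010100 = 212; 212 == 212 -> filled
(143,-4): col outside [0, 143] -> not filled
(237,24): row=0b11101101, col=0b11000, row AND col = 0b1000 = 8; 8 != 24 -> empty
(90,35): row=0b1011010, col=0b100011, row AND col = 0b10 = 2; 2 != 35 -> empty
(26,14): row=0b11010, col=0b1110, row AND col = 0b1010 = 10; 10 != 14 -> empty
(62,65): col outside [0, 62] -> not filled
(235,122): row=0b11101011, col=0b1111010, row AND col = 0b1101010 = 106; 106 != 122 -> empty
(126,124): row=0b1111110, col=0b1111100, row AND col = 0b1111100 = 124; 124 == 124 -> filled
(65,29): row=0b1000001, col=0b11101, row AND col = 0b1 = 1; 1 != 29 -> empty
(200,132): row=0b11001000, col=0b10000100, row AND col = 0b10000000 = 128; 128 != 132 -> empty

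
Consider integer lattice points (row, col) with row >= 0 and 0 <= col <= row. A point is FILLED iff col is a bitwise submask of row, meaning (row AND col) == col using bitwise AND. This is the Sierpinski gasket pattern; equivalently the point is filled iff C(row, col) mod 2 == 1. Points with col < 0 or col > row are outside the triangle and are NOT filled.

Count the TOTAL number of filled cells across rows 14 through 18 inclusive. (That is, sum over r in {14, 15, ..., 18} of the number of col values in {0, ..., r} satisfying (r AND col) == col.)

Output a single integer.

r14=1110 pc3: +8 =8
r15=1111 pc4: +16 =24
r16=10000 pc1: +2 =26
r17=10001 pc2: +4 =30
r18=10010 pc2: +4 =34

Answer: 34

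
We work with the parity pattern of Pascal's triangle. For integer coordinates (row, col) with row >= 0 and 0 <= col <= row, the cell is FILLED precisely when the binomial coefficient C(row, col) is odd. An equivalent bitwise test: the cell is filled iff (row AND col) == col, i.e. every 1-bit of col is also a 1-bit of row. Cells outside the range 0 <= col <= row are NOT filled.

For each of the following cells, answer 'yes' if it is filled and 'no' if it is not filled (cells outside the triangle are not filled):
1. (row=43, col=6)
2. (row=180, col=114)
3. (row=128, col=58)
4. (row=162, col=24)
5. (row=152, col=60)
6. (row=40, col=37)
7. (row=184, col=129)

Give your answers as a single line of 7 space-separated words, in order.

Answer: no no no no no no no

Derivation:
(43,6): row=0b101011, col=0b110, row AND col = 0b10 = 2; 2 != 6 -> empty
(180,114): row=0b10110100, col=0b1110010, row AND col = 0b110000 = 48; 48 != 114 -> empty
(128,58): row=0b10000000, col=0b111010, row AND col = 0b0 = 0; 0 != 58 -> empty
(162,24): row=0b10100010, col=0b11000, row AND col = 0b0 = 0; 0 != 24 -> empty
(152,60): row=0b10011000, col=0b111100, row AND col = 0b11000 = 24; 24 != 60 -> empty
(40,37): row=0b101000, col=0b100101, row AND col = 0b100000 = 32; 32 != 37 -> empty
(184,129): row=0b10111000, col=0b10000001, row AND col = 0b10000000 = 128; 128 != 129 -> empty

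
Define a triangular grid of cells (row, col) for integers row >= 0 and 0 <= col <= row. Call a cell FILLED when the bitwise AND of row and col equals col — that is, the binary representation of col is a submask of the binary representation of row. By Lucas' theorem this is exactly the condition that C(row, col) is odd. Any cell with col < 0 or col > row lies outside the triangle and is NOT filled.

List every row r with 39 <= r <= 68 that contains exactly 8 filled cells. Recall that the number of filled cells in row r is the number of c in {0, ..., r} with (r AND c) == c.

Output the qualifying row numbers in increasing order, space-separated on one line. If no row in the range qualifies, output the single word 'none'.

Answer: 41 42 44 49 50 52 56 67

Derivation:
Row r has 2^popcount(r) filled cells, so we need popcount(r) = log2(8) = 3.
Scan r = 39..68 and keep those with exactly 3 one-bits:
r=39=100111 popcount=4 -> skip
r=40=101000 popcount=2 -> skip
r=41=101001 popcount=3 -> KEEP
r=42=101010 popcount=3 -> KEEP
r=43=101011 popcount=4 -> skip
r=44=101100 popcount=3 -> KEEP
r=45=101101 popcount=4 -> skip
r=46=101110 popcount=4 -> skip
r=47=101111 popcount=5 -> skip
r=48=110000 popcount=2 -> skip
r=49=110001 popcount=3 -> KEEP
r=50=110010 popcount=3 -> KEEP
r=51=110011 popcount=4 -> skip
r=52=110100 popcount=3 -> KEEP
r=53=110101 popcount=4 -> skip
r=54=110110 popcount=4 -> skip
r=55=110111 popcount=5 -> skip
r=56=111000 popcount=3 -> KEEP
r=57=111001 popcount=4 -> skip
r=58=111010 popcount=4 -> skip
r=59=111011 popcount=5 -> skip
r=60=111100 popcount=4 -> skip
r=61=111101 popcount=5 -> skip
r=62=111110 popcount=5 -> skip
r=63=111111 popcount=6 -> skip
r=64=1000000 popcount=1 -> skip
r=65=1000001 popcount=2 -> skip
r=66=1000010 popcount=2 -> skip
r=67=1000011 popcount=3 -> KEEP
r=68=1000100 popcount=2 -> skip
Kept rows: 41 42 44 49 50 52 56 67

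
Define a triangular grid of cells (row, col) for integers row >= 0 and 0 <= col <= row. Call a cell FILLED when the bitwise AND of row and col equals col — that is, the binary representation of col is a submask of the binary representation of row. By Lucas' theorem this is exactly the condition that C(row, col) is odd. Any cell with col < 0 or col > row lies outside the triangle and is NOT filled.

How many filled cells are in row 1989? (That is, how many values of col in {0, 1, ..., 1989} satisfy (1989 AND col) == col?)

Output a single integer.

Answer: 128

Derivation:
1989 in binary = 11111000101
popcount(1989) = number of 1-bits in 11111000101 = 7
A col c satisfies (1989 AND c) == c iff every set bit of c is also set in 1989; each of the 7 set bits of 1989 can independently be on or off in c.
count = 2^7 = 128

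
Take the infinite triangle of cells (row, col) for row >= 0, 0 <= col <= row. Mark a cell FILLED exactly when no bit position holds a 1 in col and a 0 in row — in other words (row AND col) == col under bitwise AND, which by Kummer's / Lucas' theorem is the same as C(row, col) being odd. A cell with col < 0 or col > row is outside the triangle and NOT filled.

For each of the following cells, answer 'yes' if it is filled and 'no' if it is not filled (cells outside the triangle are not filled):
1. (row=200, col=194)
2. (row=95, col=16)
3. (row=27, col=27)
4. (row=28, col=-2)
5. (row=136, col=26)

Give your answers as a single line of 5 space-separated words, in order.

Answer: no yes yes no no

Derivation:
(200,194): row=0b11001000, col=0b11000010, row AND col = 0b11000000 = 192; 192 != 194 -> empty
(95,16): row=0b1011111, col=0b10000, row AND col = 0b10000 = 16; 16 == 16 -> filled
(27,27): row=0b11011, col=0b11011, row AND col = 0b11011 = 27; 27 == 27 -> filled
(28,-2): col outside [0, 28] -> not filled
(136,26): row=0b10001000, col=0b11010, row AND col = 0b1000 = 8; 8 != 26 -> empty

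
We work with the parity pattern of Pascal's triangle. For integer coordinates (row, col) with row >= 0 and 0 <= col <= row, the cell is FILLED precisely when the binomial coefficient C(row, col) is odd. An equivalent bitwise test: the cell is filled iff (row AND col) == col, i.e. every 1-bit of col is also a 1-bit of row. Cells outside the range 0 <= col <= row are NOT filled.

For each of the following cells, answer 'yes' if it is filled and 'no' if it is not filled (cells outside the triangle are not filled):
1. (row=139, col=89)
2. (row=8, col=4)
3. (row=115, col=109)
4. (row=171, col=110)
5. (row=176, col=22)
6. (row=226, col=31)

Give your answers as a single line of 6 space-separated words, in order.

Answer: no no no no no no

Derivation:
(139,89): row=0b10001011, col=0b1011001, row AND col = 0b1001 = 9; 9 != 89 -> empty
(8,4): row=0b1000, col=0b100, row AND col = 0b0 = 0; 0 != 4 -> empty
(115,109): row=0b1110011, col=0b1101101, row AND col = 0b1100001 = 97; 97 != 109 -> empty
(171,110): row=0b10101011, col=0b1101110, row AND col = 0b101010 = 42; 42 != 110 -> empty
(176,22): row=0b10110000, col=0b10110, row AND col = 0b10000 = 16; 16 != 22 -> empty
(226,31): row=0b11100010, col=0b11111, row AND col = 0b10 = 2; 2 != 31 -> empty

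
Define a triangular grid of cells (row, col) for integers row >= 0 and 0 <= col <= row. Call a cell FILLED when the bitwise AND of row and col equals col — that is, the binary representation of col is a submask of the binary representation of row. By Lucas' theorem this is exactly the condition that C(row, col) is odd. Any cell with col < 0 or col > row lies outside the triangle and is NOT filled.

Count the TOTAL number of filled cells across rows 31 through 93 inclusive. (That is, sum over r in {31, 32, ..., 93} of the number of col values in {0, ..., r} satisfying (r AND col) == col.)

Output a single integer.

r31=11111 pc5: +32 =32
r32=100000 pc1: +2 =34
r33=100001 pc2: +4 =38
r34=100010 pc2: +4 =42
r35=100011 pc3: +8 =50
r36=100100 pc2: +4 =54
r37=100101 pc3: +8 =62
r38=100110 pc3: +8 =70
r39=100111 pc4: +16 =86
r40=101000 pc2: +4 =90
r41=101001 pc3: +8 =98
r42=101010 pc3: +8 =106
r43=101011 pc4: +16 =122
r44=101100 pc3: +8 =130
r45=101101 pc4: +16 =146
r46=101110 pc4: +16 =162
r47=101111 pc5: +32 =194
r48=110000 pc2: +4 =198
r49=110001 pc3: +8 =206
r50=110010 pc3: +8 =214
r51=110011 pc4: +16 =230
r52=110100 pc3: +8 =238
r53=110101 pc4: +16 =254
r54=110110 pc4: +16 =270
r55=110111 pc5: +32 =302
r56=111000 pc3: +8 =310
r57=111001 pc4: +16 =326
r58=111010 pc4: +16 =342
r59=111011 pc5: +32 =374
r60=111100 pc4: +16 =390
r61=111101 pc5: +32 =422
r62=111110 pc5: +32 =454
r63=111111 pc6: +64 =518
r64=1000000 pc1: +2 =520
r65=1000001 pc2: +4 =524
r66=1000010 pc2: +4 =528
r67=1000011 pc3: +8 =536
r68=1000100 pc2: +4 =540
r69=1000101 pc3: +8 =548
r70=1000110 pc3: +8 =556
r71=1000111 pc4: +16 =572
r72=1001000 pc2: +4 =576
r73=1001001 pc3: +8 =584
r74=1001010 pc3: +8 =592
r75=1001011 pc4: +16 =608
r76=1001100 pc3: +8 =616
r77=1001101 pc4: +16 =632
r78=1001110 pc4: +16 =648
r79=1001111 pc5: +32 =680
r80=1010000 pc2: +4 =684
r81=1010001 pc3: +8 =692
r82=1010010 pc3: +8 =700
r83=1010011 pc4: +16 =716
r84=1010100 pc3: +8 =724
r85=1010101 pc4: +16 =740
r86=1010110 pc4: +16 =756
r87=1010111 pc5: +32 =788
r88=1011000 pc3: +8 =796
r89=1011001 pc4: +16 =812
r90=1011010 pc4: +16 =828
r91=1011011 pc5: +32 =860
r92=1011100 pc4: +16 =876
r93=1011101 pc5: +32 =908

Answer: 908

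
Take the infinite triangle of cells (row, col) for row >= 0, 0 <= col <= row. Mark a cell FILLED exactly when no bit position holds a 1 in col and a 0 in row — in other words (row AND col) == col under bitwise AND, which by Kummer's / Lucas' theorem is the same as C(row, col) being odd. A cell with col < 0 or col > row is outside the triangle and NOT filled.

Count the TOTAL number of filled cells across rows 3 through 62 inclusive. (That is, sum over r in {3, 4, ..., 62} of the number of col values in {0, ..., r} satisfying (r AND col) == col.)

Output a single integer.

Answer: 660

Derivation:
r3=11 pc2: +4 =4
r4=100 pc1: +2 =6
r5=101 pc2: +4 =10
r6=110 pc2: +4 =14
r7=111 pc3: +8 =22
r8=1000 pc1: +2 =24
r9=1001 pc2: +4 =28
r10=1010 pc2: +4 =32
r11=1011 pc3: +8 =40
r12=1100 pc2: +4 =44
r13=1101 pc3: +8 =52
r14=1110 pc3: +8 =60
r15=1111 pc4: +16 =76
r16=10000 pc1: +2 =78
r17=10001 pc2: +4 =82
r18=10010 pc2: +4 =86
r19=10011 pc3: +8 =94
r20=10100 pc2: +4 =98
r21=10101 pc3: +8 =106
r22=10110 pc3: +8 =114
r23=10111 pc4: +16 =130
r24=11000 pc2: +4 =134
r25=11001 pc3: +8 =142
r26=11010 pc3: +8 =150
r27=11011 pc4: +16 =166
r28=11100 pc3: +8 =174
r29=11101 pc4: +16 =190
r30=11110 pc4: +16 =206
r31=11111 pc5: +32 =238
r32=100000 pc1: +2 =240
r33=100001 pc2: +4 =244
r34=100010 pc2: +4 =248
r35=100011 pc3: +8 =256
r36=100100 pc2: +4 =260
r37=100101 pc3: +8 =268
r38=100110 pc3: +8 =276
r39=100111 pc4: +16 =292
r40=101000 pc2: +4 =296
r41=101001 pc3: +8 =304
r42=101010 pc3: +8 =312
r43=101011 pc4: +16 =328
r44=101100 pc3: +8 =336
r45=101101 pc4: +16 =352
r46=101110 pc4: +16 =368
r47=101111 pc5: +32 =400
r48=110000 pc2: +4 =404
r49=110001 pc3: +8 =412
r50=110010 pc3: +8 =420
r51=110011 pc4: +16 =436
r52=110100 pc3: +8 =444
r53=110101 pc4: +16 =460
r54=110110 pc4: +16 =476
r55=110111 pc5: +32 =508
r56=111000 pc3: +8 =516
r57=111001 pc4: +16 =532
r58=111010 pc4: +16 =548
r59=111011 pc5: +32 =580
r60=111100 pc4: +16 =596
r61=111101 pc5: +32 =628
r62=111110 pc5: +32 =660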